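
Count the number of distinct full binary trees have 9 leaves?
1,430

Using the Catalan number formula: C_n = C(2n, n) / (n+1)
C_8 = C(16, 8) / (8+1)
     = 12870 / 9
     = 1,430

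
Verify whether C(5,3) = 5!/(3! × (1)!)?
False

Working:
The correct denominator is 3!×2!, giving C(5,3) = 10; the stated RHS is 5!/(3!×1!) = 20 ≠ 10, so the statement does not hold.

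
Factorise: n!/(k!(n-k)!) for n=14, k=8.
C(14,8) = 3,003

Reasoning: This is the binomial coefficient C(14,8) = 3,003.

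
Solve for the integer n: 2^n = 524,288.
524,288 = 1,024 × 512 = 2^10 × 2^9 = 2^19, so n = 19.
Final answer: 19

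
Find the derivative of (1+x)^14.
Using the power rule: d/dx (1+x)^14 = 14(1+x)^{13}.

Answer: 14(1+x)^13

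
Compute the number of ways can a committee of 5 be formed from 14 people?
2,002

Explanation: C(14,5) = 14! / (5! × (14-5)!)
         = 14! / (5! × 9!)
         = 2,002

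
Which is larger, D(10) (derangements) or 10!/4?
D(10)

Solution: D(10) = (10-1)·[D(9) + D(8)] = 9·[133,496 + 14,833] = 1,334,961; 10!/4 = 3,628,800/4 = 907,200.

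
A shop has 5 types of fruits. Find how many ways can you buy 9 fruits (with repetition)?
715

Explanation: Stars and bars: C(9+5-1, 9) = C(13, 9) = 715.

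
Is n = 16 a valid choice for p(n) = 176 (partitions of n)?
No

Explanation: Pentagonal recurrence p(n) = p(n−1) + p(n−2) − p(n−5) − p(n−7) + …: p(16) = p(15) + p(14) − p(11) − p(9) + p(4) + p(1) = 176 + 135 − 56 − 30 + 5 + 1 = 231, which does not equal 176.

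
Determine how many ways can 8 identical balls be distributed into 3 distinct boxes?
45

Reasoning: C(8+3-1, 3-1) = C(10, 2) = 45.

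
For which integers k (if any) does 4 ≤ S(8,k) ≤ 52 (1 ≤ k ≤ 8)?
7

S(8,1)=1; S(8,2)=127; S(8,3)=966; S(8,4)=1,701; S(8,5)=1,050; S(8,6)=266; S(8,7)=28; S(8,8)=1. So valid k = 7.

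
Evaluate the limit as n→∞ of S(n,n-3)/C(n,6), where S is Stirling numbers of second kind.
15

Reasoning: The leading term of S(n,n-3) as a polynomial in n is (5)!!·C(n,6), so the ratio → (5)!! = 15.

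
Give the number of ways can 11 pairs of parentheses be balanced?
58,786

Working:
Using the Catalan number formula: C_n = C(2n, n) / (n+1)
C_11 = C(22, 11) / (11+1)
     = 705432 / 12
     = 58,786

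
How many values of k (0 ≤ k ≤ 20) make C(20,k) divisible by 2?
17

Solution: Checking C(20,k) mod 2 for k = 0..20: divisible at k = 1, 2, 3, 5, 6, 7, 8, 9, 10, 11, 12, 13, 14, 15, 17, 18, 19. That's 17 values.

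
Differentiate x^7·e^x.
(7x^6 + x^7)e^x

Product rule: d/dx[x^7]·e^x + x^7·d/dx[e^x] = 7x^{6}e^x + x^7e^x.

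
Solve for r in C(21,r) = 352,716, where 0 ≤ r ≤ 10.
10
C(21,r) is increasing for 0 ≤ r ≤ 10. Stepping up (C(21,r+1) = C(21,r)·(21−r)/(r+1)): C(21,1) = 21, C(21,2) = 210, C(21,3) = 1,330, C(21,4) = 5,985, C(21,5) = 20,349, C(21,6) = 54,264, C(21,7) = 116,280, C(21,8) = 203,490, C(21,9) = 293,930, C(21,10) = 352,716 ✓. So r = 10.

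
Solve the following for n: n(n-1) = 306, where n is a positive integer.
18

Explanation: n² − n − 306 = 0, so n = (1 ± √(1 + 4·306))/2 = (1 ± √1,225)/2 = (1 ± 35)/2, i.e. n = 18 or n = -17. Taking the positive root, n = 18 (check: 18×17 = 306).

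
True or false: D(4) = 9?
Derangements of 4 elements: D(4) = (4-1)·[D(3) + D(2)] = 3·[2 + 1] = 9.
Final answer: True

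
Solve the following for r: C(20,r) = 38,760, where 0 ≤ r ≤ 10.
6

Reasoning: C(20,r) is increasing for 0 ≤ r ≤ 10. Stepping up (C(20,r+1) = C(20,r)·(20−r)/(r+1)): C(20,1) = 20, C(20,2) = 190, C(20,3) = 1,140, C(20,4) = 4,845, C(20,5) = 15,504, C(20,6) = 38,760 ✓. So r = 6.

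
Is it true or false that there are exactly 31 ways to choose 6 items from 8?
C(8,6) = 28 ≠ 31.
Final answer: False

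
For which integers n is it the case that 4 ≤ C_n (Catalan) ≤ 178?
3, 4, 5, 6

Working:
C_2=2; C_3=5; C_4=14; C_5=42; C_6=132; C_7=429. So valid n = 3, 4, 5, 6.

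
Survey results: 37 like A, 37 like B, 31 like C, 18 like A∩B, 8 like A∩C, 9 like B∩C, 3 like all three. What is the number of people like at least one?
73

Reasoning: |A∪B∪C| = 37+37+31-18-8-9+3 = 73.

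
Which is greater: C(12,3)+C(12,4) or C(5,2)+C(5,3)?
C(12,3)+C(12,4)

Solution: First=715, Second=20.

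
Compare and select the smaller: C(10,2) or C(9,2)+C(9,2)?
C(10,2)
C(10,2)=45; C(9,2)+C(9,2)=36+36=72.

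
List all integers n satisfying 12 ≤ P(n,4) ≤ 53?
4

Explanation: P(3,4)=0; P(4,4)=24; P(5,4)=120. So valid n = 4.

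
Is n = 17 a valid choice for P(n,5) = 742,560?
Yes

Solution: P(17,5) = 17·16·15·14·13 = 742,560, which equals 742,560.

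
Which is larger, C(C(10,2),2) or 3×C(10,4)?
C(C(10,2),2)

C(C(10,2),2)=990, 3×C(10,4)=630.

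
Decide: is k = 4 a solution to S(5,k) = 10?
Yes

S(5,4) = 4·S(4,4) + S(4,3) = 4·1 + 6 = 10, which equals 10.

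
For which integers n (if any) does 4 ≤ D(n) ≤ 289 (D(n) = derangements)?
4, 5, 6

Solution: Using D(n) = (n−1)[D(n−1) + D(n−2)] with D(1)=0, D(2)=1: D(3)=2; D(4)=9; D(5)=44; D(6)=265; D(7)=1,854. So valid n = 4, 5, 6.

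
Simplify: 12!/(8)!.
This equals 12×11×...×9 = 11,880.
Final answer: 11,880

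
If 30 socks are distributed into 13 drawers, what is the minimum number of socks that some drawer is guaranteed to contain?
Pigeonhole: ⌈30/13⌉ = 3.
Final answer: 3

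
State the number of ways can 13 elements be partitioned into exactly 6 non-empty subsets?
9,321,312

This equals S(13,6), the Stirling number of the 2nd kind.
Using the Stirling recurrence: S(n,k) = k·S(n-1,k) + S(n-1,k-1)
S(13,6) = 6·S(12,6) + S(12,5)
         = 6·1323652 + 1379400
         = 7941912 + 1379400
         = 9,321,312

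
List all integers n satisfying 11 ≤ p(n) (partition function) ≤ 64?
Tabulating p(n) via p(n) = p(n−1) + p(n−2) − p(n−5) − p(n−7) + …: p(5)=7; p(6)=11; p(7)=15; p(8)=22; p(9)=30; p(10)=42; p(11)=56; p(12)=77. So valid n = 6, 7, 8, 9, 10, 11.
Final answer: 6, 7, 8, 9, 10, 11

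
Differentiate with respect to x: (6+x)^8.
8(6+x)^7

Solution: Using the power rule: d/dx (6+x)^8 = 8(6+x)^{7}.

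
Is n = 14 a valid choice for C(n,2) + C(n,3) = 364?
C(14,2) + C(14,3) = 91 + 364 = 455, which does not equal 364.
Final answer: No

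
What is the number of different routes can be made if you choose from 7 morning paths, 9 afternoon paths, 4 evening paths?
252

Explanation: By the multiplication principle: 7 × 9 × 4 = 252.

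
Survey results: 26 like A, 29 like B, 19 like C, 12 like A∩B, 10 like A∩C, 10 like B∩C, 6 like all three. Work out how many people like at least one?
48

Explanation: |A∪B∪C| = 26+29+19-12-10-10+6 = 48.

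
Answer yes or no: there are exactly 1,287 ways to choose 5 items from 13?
Yes

C(13,5) = 1,287.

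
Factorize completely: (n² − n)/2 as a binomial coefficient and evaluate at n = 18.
(n² − n)/2 = n(n−1)/2 = C(n,2). At n = 18: C(18,2) = 153.

Answer: C(n,2); C(18,2) = 153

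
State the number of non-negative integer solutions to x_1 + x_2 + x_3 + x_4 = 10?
286

C(10+4-1, 4-1) = 286.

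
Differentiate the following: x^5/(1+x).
Quotient rule: [5x^{4}(1+x) - x^5]/(1+x)².

Answer: (5x^4(1+x) - x^5)/(1+x)²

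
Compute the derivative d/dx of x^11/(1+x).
(11x^10(1+x) - x^11)/(1+x)²

Quotient rule: [11x^{10}(1+x) - x^11]/(1+x)².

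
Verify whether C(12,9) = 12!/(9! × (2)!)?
The correct denominator is 9!×3!, giving C(12,9) = 220; the stated RHS is 12!/(9!×2!) = 660 ≠ 220, so the statement does not hold.

Answer: False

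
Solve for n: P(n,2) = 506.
23

P(n,2) = n(n−1) is increasing in n; n(n−1) ≈ (n−0.5)^2 = 506 gives n ≈ 23.0. Check: P(21,2) = 420, P(22,2) = 462, P(23,2) = 506 ✓. So n = 23.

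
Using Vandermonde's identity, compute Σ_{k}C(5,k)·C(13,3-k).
816

Reasoning: = C(5+13,3) = C(18,3) = 816.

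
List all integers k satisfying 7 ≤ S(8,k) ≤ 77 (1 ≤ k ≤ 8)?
7

S(8,1)=1; S(8,2)=127; S(8,3)=966; S(8,4)=1,701; S(8,5)=1,050; S(8,6)=266; S(8,7)=28; S(8,8)=1. So valid k = 7.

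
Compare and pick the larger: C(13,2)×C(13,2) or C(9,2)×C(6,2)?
C(13,2)×C(13,2)=6,084, C(9,2)×C(6,2)=540.
Final answer: C(13,2)×C(13,2)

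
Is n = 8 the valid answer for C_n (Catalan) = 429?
C_8 = C(16,8)/(8+1) = 12,870/9 = 1,430, which does not equal 429.
Final answer: No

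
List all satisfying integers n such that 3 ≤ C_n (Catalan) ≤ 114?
3, 4, 5

C_2=2; C_3=5; C_4=14; C_5=42; C_6=132. So valid n = 3, 4, 5.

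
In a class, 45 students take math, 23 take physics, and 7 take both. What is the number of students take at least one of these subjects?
61

Explanation: |A∪B| = |A|+|B|-|A∩B| = 45+23-7 = 61.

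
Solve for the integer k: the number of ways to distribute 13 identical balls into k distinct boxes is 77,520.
Stars and bars: the count is C(13+k−1, k−1), increasing in k. k=6: C(18,5) = 8,568, k=7: C(19,6) = 27,132, k=8: C(20,7) = 77,520 ✓. So k = 8.
Final answer: 8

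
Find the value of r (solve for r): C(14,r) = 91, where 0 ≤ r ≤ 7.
2

Working:
C(14,r) is increasing for 0 ≤ r ≤ 7. Stepping up (C(14,r+1) = C(14,r)·(14−r)/(r+1)): C(14,1) = 14, C(14,2) = 91 ✓. So r = 2.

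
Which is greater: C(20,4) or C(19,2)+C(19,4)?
C(20,4)=4,845; C(19,2)+C(19,4)=171+3,876=4,047.
Final answer: C(20,4)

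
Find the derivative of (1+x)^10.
Using the power rule: d/dx (1+x)^10 = 10(1+x)^{9}.

Answer: 10(1+x)^9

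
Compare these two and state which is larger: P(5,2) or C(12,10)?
C(12,10)

Solution: P(5,2)=20, C(12,10)=66.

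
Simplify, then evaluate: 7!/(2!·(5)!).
21

This is C(7,2) = 21.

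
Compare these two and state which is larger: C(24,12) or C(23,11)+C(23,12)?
By Pascal's identity: C(24,12) = C(23,11)+C(23,12) = 2,704,156. Equal.
Final answer: Equal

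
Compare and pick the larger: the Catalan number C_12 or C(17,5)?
C_12
C_12 = C(24,12)/(12+1) = 2,704,156/13 = 208,012; C(17,5) = 6,188.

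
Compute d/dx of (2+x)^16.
Using the power rule: d/dx (2+x)^16 = 16(2+x)^{15}.
Final answer: 16(2+x)^15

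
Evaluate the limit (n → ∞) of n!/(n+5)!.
0
n!/(n+5)! = 1/[(n+1)(n+2)···(n+5)] → 0 as n → ∞.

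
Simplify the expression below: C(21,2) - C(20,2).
20

C(21,2) - C(20,2) = C(20,1) = 20.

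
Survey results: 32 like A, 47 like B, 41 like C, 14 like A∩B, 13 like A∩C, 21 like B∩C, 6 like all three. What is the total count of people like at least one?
|A∪B∪C| = 32+47+41-14-13-21+6 = 78.

Answer: 78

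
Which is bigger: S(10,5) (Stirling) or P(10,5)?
S(10,5) = 5·S(9,5) + S(9,4) = 5·6,951 + 7,770 = 42,525; P(10,5) = 30,240.
Final answer: S(10,5)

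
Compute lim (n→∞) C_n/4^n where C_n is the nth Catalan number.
C_n ~ 4^n/(n^(3/2)√π), so n^0·C_n/4^n ~ n^(0 − 3/2)/√π → 0.
Final answer: 0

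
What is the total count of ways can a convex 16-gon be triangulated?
2,674,440

Explanation: Using the Catalan number formula: C_n = C(2n, n) / (n+1)
C_14 = C(28, 14) / (14+1)
     = 40116600 / 15
     = 2,674,440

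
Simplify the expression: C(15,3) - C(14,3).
91

Solution: C(15,3) - C(14,3) = C(14,2) = 91.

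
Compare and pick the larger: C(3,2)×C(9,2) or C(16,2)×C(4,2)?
C(16,2)×C(4,2)

Working:
C(3,2)×C(9,2)=108, C(16,2)×C(4,2)=720.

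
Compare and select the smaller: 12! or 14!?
12!=479,001,600, 14!=87,178,291,200. 14! > 12!.

Answer: 12!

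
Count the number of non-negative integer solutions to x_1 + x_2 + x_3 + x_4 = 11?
364

Explanation: C(11+4-1, 4-1) = 364.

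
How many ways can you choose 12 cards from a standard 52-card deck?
206,379,406,870

Solution: C(52,12) = 206,379,406,870.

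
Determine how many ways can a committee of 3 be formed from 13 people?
286

Explanation: C(13,3) = 13! / (3! × (13-3)!)
         = 13! / (3! × 10!)
         = 286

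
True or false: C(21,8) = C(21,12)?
False

C(21,8) = 203,490 but C(21,12) = 293,930; symmetry gives C(21,8) = C(21,13), not C(21,12).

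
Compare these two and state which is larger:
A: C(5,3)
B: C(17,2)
B

Reasoning: A=C(5,3)=10, B=C(17,2)=136.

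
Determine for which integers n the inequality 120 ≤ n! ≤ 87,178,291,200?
5, 6, 7, 8, 9, 10, 11, 12, 13, 14

Working:
n! is strictly increasing; 5! = 120 and 14! = 87,178,291,200, so valid n = 5, 6, 7, 8, 9, 10, 11, 12, 13, 14.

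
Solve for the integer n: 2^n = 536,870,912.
29

Solution: 536,870,912 = 1,024 × 1,024 × 512 = 2^10 × 2^10 × 2^9 = 2^29, so n = 29.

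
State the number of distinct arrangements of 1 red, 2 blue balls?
3

Solution: Multinomial: 3!/(1! × 2!) = 3.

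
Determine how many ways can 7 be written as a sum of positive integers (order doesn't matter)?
15

Pentagonal recurrence p(n) = p(n−1) + p(n−2) − p(n−5) − p(n−7) + …: p(7) = p(6) + p(5) − p(2) − p(0) = 11 + 7 − 2 − 1 = 15.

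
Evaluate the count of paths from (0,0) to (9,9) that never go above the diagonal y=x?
Counted by the Catalan number C_9: C_9 = C(18,9)/(9+1) = 48,620/10 = 4,862.

Answer: 4,862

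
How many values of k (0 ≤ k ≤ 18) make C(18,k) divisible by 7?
Checking C(18,k) mod 7 for k = 0..18: divisible at k = 5, 6, 12, 13. That's 4 values.
Final answer: 4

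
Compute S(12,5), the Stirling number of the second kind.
1,379,400

Reasoning: Using the Stirling recurrence: S(n,k) = k·S(n-1,k) + S(n-1,k-1)
S(12,5) = 5·S(11,5) + S(11,4)
         = 5·246730 + 145750
         = 1233650 + 145750
         = 1,379,400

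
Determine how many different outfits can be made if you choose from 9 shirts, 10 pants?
90

By the multiplication principle: 9 × 10 = 90.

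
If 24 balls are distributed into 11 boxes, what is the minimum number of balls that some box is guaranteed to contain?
3
Pigeonhole: ⌈24/11⌉ = 3.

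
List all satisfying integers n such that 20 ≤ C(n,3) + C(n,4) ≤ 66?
6

C(5,3)+C(5,4)=15; C(6,3)+C(6,4)=35; C(7,3)+C(7,4)=70. So valid n = 6.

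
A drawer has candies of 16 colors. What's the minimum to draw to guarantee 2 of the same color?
17

Explanation: Worst case: 1 of each = 16. One more: 17.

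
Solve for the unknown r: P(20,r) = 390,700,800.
7

Solution: P(20,r) = 20·19·…·(20−r+1), a product of r factors. Multiplying down from 20: 20 = 20; 20·19 = 380; 20·19·18 = 6,840; 20·19·18·17 = 116,280; 20·19·18·17·16 = 1,860,480; 20·19·18·17·16·15 = 27,907,200; 20·19·18·17·16·15·14 = 390,700,800 ✓ (7 factors). So r = 7.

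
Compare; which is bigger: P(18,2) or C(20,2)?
P(18,2)

Explanation: P(18,2)=306, C(20,2)=190.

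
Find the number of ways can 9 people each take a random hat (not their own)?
133,496

Using D(n) = (n-1)[D(n-1) + D(n-2)]:
D(9) = (9-1) × [D(8) + D(7)]
      = 8 × [14833 + 1854]
      = 8 × 16687
      = 133,496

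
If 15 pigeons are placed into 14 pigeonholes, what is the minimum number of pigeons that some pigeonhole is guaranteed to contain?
Pigeonhole: ⌈15/14⌉ = 2.
Final answer: 2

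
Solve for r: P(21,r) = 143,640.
P(21,r) = 21·20·…·(21−r+1), a product of r factors. Multiplying down from 21: 21 = 21; 21·20 = 420; 21·20·19 = 7,980; 21·20·19·18 = 143,640 ✓ (4 factors). So r = 4.

Answer: 4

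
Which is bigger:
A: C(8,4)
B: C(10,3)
B

Reasoning: A=C(8,4)=70, B=C(10,3)=120.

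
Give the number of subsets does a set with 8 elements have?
256
Each element can be included or excluded: 2^8 = 256.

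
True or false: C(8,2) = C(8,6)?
C(8,2) = C(8,8-2) by the symmetry property; both equal 28.

Answer: True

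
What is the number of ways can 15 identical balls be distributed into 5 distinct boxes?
3,876

Solution: C(15+5-1, 5-1) = C(19, 4) = 3,876.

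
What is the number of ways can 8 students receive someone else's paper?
14,833

Working:
Using D(n) = (n-1)[D(n-1) + D(n-2)]:
D(8) = (8-1) × [D(7) + D(6)]
      = 7 × [1854 + 265]
      = 7 × 2119
      = 14,833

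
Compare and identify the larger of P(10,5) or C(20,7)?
P(10,5)=30,240, C(20,7)=77,520.
Final answer: C(20,7)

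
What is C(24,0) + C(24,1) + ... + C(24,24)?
16,777,216

Sum of binomial coefficients = 2^24 = 16,777,216.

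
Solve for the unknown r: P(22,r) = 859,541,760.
P(22,r) = 22·21·…·(22−r+1), a product of r factors. Multiplying down from 22: 22 = 22; 22·21 = 462; 22·21·20 = 9,240; 22·21·20·19 = 175,560; 22·21·20·19·18 = 3,160,080; 22·21·20·19·18·17 = 53,721,360; 22·21·20·19·18·17·16 = 859,541,760 ✓ (7 factors). So r = 7.
Final answer: 7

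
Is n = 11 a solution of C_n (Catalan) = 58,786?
Yes

Explanation: C_11 = C(22,11)/(11+1) = 705,432/12 = 58,786, which equals 58,786.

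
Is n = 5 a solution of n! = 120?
5! = 5·4! = 5·24 = 120, which equals 120.
Final answer: Yes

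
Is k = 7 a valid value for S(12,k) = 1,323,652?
No

Explanation: S(12,7) = 7·S(11,7) + S(11,6) = 7·63,987 + 179,487 = 627,396, which does not equal 1,323,652.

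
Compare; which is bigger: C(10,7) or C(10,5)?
C(10,5)
C(10,7)=120, C(10,5)=252.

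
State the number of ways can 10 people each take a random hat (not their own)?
Using D(n) = (n-1)[D(n-1) + D(n-2)]:
D(10) = (10-1) × [D(9) + D(8)]
      = 9 × [133496 + 14833]
      = 9 × 148329
      = 1,334,961

Answer: 1,334,961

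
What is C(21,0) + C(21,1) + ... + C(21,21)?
2,097,152

Working:
Sum of binomial coefficients = 2^21 = 2,097,152.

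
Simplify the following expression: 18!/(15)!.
4,896

This equals 18×17×16 = 4,896.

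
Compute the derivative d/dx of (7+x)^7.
Using the power rule: d/dx (7+x)^7 = 7(7+x)^{6}.
Final answer: 7(7+x)^6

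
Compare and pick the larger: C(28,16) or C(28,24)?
C(28,16)=30,421,755, C(28,24)=20,475.

Answer: C(28,16)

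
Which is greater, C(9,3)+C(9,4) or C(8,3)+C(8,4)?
C(9,3)+C(9,4)

First=210, Second=126.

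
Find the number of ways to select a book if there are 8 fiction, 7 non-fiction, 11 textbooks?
By the addition principle: 8 + 7 + 11 = 26.
Final answer: 26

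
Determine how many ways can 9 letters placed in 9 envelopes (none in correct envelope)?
133,496
Using D(n) = (n-1)[D(n-1) + D(n-2)]:
D(9) = (9-1) × [D(8) + D(7)]
      = 8 × [14833 + 1854]
      = 8 × 16687
      = 133,496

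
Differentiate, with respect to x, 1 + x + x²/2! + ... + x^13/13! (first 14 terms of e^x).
1 + x + x²/2! + ... + x^12/12!

Reasoning: Differentiating term by term gives the first 13 terms of e^x.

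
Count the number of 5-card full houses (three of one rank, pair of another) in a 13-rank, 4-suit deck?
3,744

Solution: Triple rank: 13. Triple suits: C(4,3)=4. Pair rank: 12. Pair suits: C(4,2)=6. Total: 3,744.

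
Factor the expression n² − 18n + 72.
(n − 6)(n − 12)

Explanation: Seek roots whose sum is 18 and product is 72: (6, 12). So n² − 18n + 72 = (n − 6)(n − 12).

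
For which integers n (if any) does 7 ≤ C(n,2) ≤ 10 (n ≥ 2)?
C(4,2)=6; C(5,2)=10; C(6,2)=15. So valid n = 5.
Final answer: 5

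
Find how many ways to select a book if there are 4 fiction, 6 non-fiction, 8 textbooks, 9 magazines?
By the addition principle: 4 + 6 + 8 + 9 = 27.

Answer: 27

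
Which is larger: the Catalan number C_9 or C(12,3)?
C_9

Reasoning: C_9 = C(18,9)/(9+1) = 48,620/10 = 4,862; C(12,3) = 220.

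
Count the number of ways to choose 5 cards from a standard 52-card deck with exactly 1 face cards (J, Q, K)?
1,096,680
12 face cards and 40 non-face cards: C(12,1) × C(40,4) = 12 × 91,390 = 1,096,680.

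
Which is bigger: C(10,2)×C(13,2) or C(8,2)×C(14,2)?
C(10,2)×C(13,2)=3,510, C(8,2)×C(14,2)=2,548.

Answer: C(10,2)×C(13,2)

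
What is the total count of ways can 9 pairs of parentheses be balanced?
4,862
Using the Catalan number formula: C_n = C(2n, n) / (n+1)
C_9 = C(18, 9) / (9+1)
     = 48620 / 10
     = 4,862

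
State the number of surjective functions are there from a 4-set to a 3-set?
36

Working:
Onto functions = 3! × S(4,3)
First compute S(4,3) via recurrence:
Using the Stirling recurrence: S(n,k) = k·S(n-1,k) + S(n-1,k-1)
S(4,3) = 3·S(3,3) + S(3,2)
         = 3·1 + 3
         = 3 + 3
         = 6
Then: 6 × 6 = 36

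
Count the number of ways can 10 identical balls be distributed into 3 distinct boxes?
66
C(10+3-1, 3-1) = C(12, 2) = 66.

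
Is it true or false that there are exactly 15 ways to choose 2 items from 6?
True

Solution: C(6,2) = 15.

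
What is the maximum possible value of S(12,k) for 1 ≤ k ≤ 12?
1,379,400
Row S(12,k) for k = 1..12 (via S(n,k) = k·S(n−1,k) + S(n−1,k−1)): 1, 2,047, 86,526, 611,501, 1,379,400, 1,323,652, 627,396, 159,027, 22,275, 1,705, 66, 1. The row is unimodal; maximum at k = 5: 1,379,400.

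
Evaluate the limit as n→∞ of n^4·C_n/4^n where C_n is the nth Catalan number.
∞

Solution: C_n ~ 4^n/(n^(3/2)√π), so n^4·C_n/4^n ~ n^(4 − 3/2)/√π → ∞.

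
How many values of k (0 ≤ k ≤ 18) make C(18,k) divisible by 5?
3

Explanation: Checking C(18,k) mod 5 for k = 0..18: divisible at k = 4, 9, 14. That's 3 values.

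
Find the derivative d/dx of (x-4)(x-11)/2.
d/dx[(x-4)(x-11)] = (x-11) + (x-4) = 2x - 15. Dividing by 2 gives (2x - 15)/2.

Answer: (2x - 15)/2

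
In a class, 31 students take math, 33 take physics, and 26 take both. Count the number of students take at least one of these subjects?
38

Explanation: |A∪B| = |A|+|B|-|A∩B| = 31+33-26 = 38.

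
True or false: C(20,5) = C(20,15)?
True

Working:
C(20,5) = C(20,20-5) by the symmetry property; both equal 15,504.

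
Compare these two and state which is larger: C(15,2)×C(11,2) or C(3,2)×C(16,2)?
C(15,2)×C(11,2)

Reasoning: C(15,2)×C(11,2)=5,775, C(3,2)×C(16,2)=360.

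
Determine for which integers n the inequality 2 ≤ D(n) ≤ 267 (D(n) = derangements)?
3, 4, 5, 6

Solution: Using D(n) = (n−1)[D(n−1) + D(n−2)] with D(1)=0, D(2)=1: D(2)=1; D(3)=2; D(4)=9; D(5)=44; D(6)=265; D(7)=1,854. So valid n = 3, 4, 5, 6.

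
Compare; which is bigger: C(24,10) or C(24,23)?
C(24,10)

Solution: C(24,10)=1,961,256, C(24,23)=24.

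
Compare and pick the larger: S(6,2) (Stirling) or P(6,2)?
S(6,2)

S(6,2) = 2·S(5,2) + S(5,1) = 2·15 + 1 = 31; P(6,2) = 30.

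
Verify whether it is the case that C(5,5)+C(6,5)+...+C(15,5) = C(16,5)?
False

Explanation: Hockey stick identity gives Σ = C(16,6) = 8,008; RHS C(16,5) = 4,368.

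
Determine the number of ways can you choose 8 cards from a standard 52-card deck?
752,538,150
C(52,8) = 752,538,150.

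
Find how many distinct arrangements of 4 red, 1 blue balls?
5

Reasoning: Multinomial: 5!/(4! × 1!) = 5.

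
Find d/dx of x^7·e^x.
(7x^6 + x^7)e^x

Product rule: d/dx[x^7]·e^x + x^7·d/dx[e^x] = 7x^{6}e^x + x^7e^x.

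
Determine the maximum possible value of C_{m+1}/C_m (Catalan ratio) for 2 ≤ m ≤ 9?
38/11
C_{m+1}/C_m = 2(2m+1)/(m+2), which increases with m. Maximum at m = 9: 2·19/11 = 38/11.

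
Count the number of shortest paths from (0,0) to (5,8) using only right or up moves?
1,287

Working:
Choose 5 rights from 13 moves: C(13,5) = 1,287.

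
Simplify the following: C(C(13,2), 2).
3,003

Reasoning: C(13,2) = 78, then C(78, 2) = 3,003.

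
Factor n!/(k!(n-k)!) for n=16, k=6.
C(16,6) = 8,008

Working:
This is the binomial coefficient C(16,6) = 8,008.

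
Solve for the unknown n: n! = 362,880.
9

Working:
n! is strictly increasing. 7! = 5,040, 8! = 40,320, 9! = 362,880 ✓. So n = 9.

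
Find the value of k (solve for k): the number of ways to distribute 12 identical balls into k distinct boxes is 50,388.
8

Stars and bars: the count is C(12+k−1, k−1), increasing in k. k=6: C(17,5) = 6,188, k=7: C(18,6) = 18,564, k=8: C(19,7) = 50,388 ✓. So k = 8.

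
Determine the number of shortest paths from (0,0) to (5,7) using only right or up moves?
Choose 5 rights from 12 moves: C(12,5) = 792.

Answer: 792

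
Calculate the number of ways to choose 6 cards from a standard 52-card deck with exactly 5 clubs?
50,193
13 clubs and 39 non-clubs: C(13,5) × C(39,1) = 1287 × 39 = 50,193.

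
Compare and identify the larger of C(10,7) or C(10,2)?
C(10,7)=120, C(10,2)=45.

Answer: C(10,7)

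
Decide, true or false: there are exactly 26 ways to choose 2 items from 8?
False

Working:
C(8,2) = 28 ≠ 26.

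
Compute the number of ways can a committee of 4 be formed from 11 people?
330

C(11,4) = 11! / (4! × (11-4)!)
         = 11! / (4! × 7!)
         = 330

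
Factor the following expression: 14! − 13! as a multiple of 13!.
13 × 13! = 80,951,270,400

14! − 13! = 14·13! − 13! = (14 − 1)·13! = 13 × 13! = 80,951,270,400.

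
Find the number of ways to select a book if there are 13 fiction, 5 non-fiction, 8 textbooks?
26

Reasoning: By the addition principle: 13 + 5 + 8 = 26.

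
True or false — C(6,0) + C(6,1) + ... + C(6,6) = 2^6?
True
Binomial theorem with x = y = 1: Σ C(6,i) = (1+1)^6 = 2^6 = 64. The statement holds.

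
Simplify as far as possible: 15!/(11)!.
32,760

This equals 15×14×...×12 = 32,760.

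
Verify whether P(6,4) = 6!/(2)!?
True

Permutation formula P(n,k) = n!/(n-k)!: 6!/2! = 720/2 = 360 = P(6,4). The statement holds.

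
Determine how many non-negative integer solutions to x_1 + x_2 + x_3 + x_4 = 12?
455
C(12+4-1, 4-1) = 455.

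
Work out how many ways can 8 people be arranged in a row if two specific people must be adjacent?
10,080

Solution: Treat pair as unit: (8-1)! arrangements × 2 internal orders = 10,080.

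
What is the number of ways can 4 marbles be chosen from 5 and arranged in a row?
120

P(5,4) = 5!/(5-4)! = 120.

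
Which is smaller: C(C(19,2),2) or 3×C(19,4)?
3×C(19,4)

Reasoning: C(C(19,2),2)=14,535, 3×C(19,4)=11,628.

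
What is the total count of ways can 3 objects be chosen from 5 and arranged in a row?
60

Reasoning: P(5,3) = 5!/(5-3)! = 60.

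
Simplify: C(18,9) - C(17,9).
24,310

Solution: C(18,9) - C(17,9) = C(17,8) = 24,310.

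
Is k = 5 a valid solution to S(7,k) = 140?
Yes

Solution: S(7,5) = 5·S(6,5) + S(6,4) = 5·15 + 65 = 140, which equals 140.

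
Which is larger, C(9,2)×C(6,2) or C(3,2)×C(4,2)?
C(9,2)×C(6,2)

Solution: C(9,2)×C(6,2)=540, C(3,2)×C(4,2)=18.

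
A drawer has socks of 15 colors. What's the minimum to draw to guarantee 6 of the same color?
76
Worst case: 5 of each = 75. One more: 76.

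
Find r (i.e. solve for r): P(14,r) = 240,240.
5
P(14,r) = 14·13·…·(14−r+1), a product of r factors. Multiplying down from 14: 14 = 14; 14·13 = 182; 14·13·12 = 2,184; 14·13·12·11 = 24,024; 14·13·12·11·10 = 240,240 ✓ (5 factors). So r = 5.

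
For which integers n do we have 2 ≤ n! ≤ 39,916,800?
2, 3, 4, 5, 6, 7, 8, 9, 10, 11

Working:
n! is strictly increasing; 2! = 2 and 11! = 39,916,800, so valid n = 2, 3, 4, 5, 6, 7, 8, 9, 10, 11.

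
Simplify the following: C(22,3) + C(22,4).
8,855

By Pascal's identity: C(23,4) = 8,855.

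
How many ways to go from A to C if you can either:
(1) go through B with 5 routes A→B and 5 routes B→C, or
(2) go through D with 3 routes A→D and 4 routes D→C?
37

Route via B: 5×5=25. Route via D: 3×4=12. Total: 37.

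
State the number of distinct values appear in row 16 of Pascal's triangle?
Row 16 has entries C(16,0)..C(16,16); by symmetry C(16,k)=C(16,16-k), giving 9 distinct values.
Final answer: 9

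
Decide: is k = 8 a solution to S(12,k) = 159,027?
S(12,8) = 8·S(11,8) + S(11,7) = 8·11,880 + 63,987 = 159,027, which equals 159,027.

Answer: Yes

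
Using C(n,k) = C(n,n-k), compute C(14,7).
3,432

Reasoning: C(14,7) = C(14,7) = 3,432.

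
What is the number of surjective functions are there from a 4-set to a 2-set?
14

Onto functions = 2! × S(4,2)
First compute S(4,2) via recurrence:
Using the Stirling recurrence: S(n,k) = k·S(n-1,k) + S(n-1,k-1)
S(4,2) = 2·S(3,2) + S(3,1)
         = 2·3 + 1
         = 6 + 1
         = 7
Then: 2 × 7 = 14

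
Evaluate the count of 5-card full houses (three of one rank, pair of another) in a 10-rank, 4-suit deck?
2,160

Triple rank: 10. Triple suits: C(4,3)=4. Pair rank: 9. Pair suits: C(4,2)=6. Total: 2,160.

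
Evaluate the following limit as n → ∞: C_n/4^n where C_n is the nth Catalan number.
C_n ~ 4^n/(n^(3/2)√π), so n^0·C_n/4^n ~ n^(0 − 3/2)/√π → 0.
Final answer: 0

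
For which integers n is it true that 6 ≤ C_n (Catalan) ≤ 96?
C_3=5; C_4=14; C_5=42; C_6=132. So valid n = 4, 5.
Final answer: 4, 5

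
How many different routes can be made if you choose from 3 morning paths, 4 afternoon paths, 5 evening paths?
60

Explanation: By the multiplication principle: 3 × 4 × 5 = 60.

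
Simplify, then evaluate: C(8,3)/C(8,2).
C(n,k+1)/C(n,k) = (n−k)/(k+1). Here (8−2)/(2+1) = 6/3 = 2.
Final answer: 2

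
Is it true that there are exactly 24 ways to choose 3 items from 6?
False
C(6,3) = 20 ≠ 24.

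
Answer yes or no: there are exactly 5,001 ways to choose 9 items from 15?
No

Reasoning: C(15,9) = 5,005 ≠ 5001.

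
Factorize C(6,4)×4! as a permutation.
P(6,4)

Working:
C(6,4)×4! = [6!/(4!(2)!)]×4! = 6!/(2)! = P(6,4) = 360.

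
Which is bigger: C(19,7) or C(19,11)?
C(19,11)

C(19,7)=50,388, C(19,11)=75,582.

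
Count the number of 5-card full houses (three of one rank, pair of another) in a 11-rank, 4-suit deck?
2,640

Triple rank: 11. Triple suits: C(4,3)=4. Pair rank: 10. Pair suits: C(4,2)=6. Total: 2,640.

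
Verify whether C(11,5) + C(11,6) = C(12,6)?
True
Pascal's identity: LHS = 462 + 462 = 924; RHS = C(12,6) = 924. Both sides agree, so the statement holds.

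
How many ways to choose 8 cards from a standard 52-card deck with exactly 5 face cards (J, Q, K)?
7,824,960

Reasoning: 12 face cards and 40 non-face cards: C(12,5) × C(40,3) = 792 × 9,880 = 7,824,960.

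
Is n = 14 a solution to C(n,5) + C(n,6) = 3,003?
No

Working:
C(14,5) + C(14,6) = 2,002 + 3,003 = 5,005, which does not equal 3,003.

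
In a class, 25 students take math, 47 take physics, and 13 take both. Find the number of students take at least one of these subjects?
|A∪B| = |A|+|B|-|A∩B| = 25+47-13 = 59.
Final answer: 59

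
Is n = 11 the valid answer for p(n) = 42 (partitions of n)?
No

Solution: Pentagonal recurrence p(n) = p(n−1) + p(n−2) − p(n−5) − p(n−7) + …: p(11) = p(10) + p(9) − p(6) − p(4) = 42 + 30 − 11 − 5 = 56, which does not equal 42.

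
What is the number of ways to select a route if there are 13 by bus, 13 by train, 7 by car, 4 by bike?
37

Reasoning: By the addition principle: 13 + 13 + 7 + 4 = 37.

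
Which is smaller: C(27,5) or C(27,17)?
C(27,5)

C(27,5)=80,730, C(27,17)=8,436,285.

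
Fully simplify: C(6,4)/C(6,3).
3/4

Solution: C(n,k+1)/C(n,k) = (n−k)/(k+1). Here (6−3)/(3+1) = 3/4 = 3/4.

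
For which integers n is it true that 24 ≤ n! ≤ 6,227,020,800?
4, 5, 6, 7, 8, 9, 10, 11, 12, 13

Solution: n! is strictly increasing; 4! = 24 and 13! = 6,227,020,800, so valid n = 4, 5, 6, 7, 8, 9, 10, 11, 12, 13.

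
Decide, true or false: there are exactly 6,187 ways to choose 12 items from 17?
False

Working:
C(17,12) = 6,188 ≠ 6187.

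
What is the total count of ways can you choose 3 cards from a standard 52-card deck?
22,100
C(52,3) = 22,100.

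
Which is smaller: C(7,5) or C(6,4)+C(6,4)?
C(7,5)=21; C(6,4)+C(6,4)=15+15=30.

Answer: C(7,5)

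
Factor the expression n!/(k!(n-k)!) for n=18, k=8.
C(18,8) = 43,758
This is the binomial coefficient C(18,8) = 43,758.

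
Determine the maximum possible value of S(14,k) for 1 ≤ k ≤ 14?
63,436,373

Row S(14,k) for k = 1..14 (via S(n,k) = k·S(n−1,k) + S(n−1,k−1)): 1, 8,191, 788,970, 10,391,745, 40,075,035, 63,436,373, 49,329,280, 20,912,320, 5,135,130, 752,752, 66,066, 3,367, 91, 1. The row is unimodal; maximum at k = 6: 63,436,373.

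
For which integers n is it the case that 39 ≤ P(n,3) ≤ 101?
P(4,3)=24; P(5,3)=60; P(6,3)=120. So valid n = 5.

Answer: 5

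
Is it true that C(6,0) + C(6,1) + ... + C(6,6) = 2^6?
True

Binomial theorem with x = y = 1: Σ C(6,i) = (1+1)^6 = 2^6 = 64. The statement holds.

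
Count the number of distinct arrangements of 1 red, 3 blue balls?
4

Working:
Multinomial: 4!/(1! × 3!) = 4.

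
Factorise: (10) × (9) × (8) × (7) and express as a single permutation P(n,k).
P(10,4) = 10!/(6)!

Explanation: Product of 4 consecutive descending integers starting at 10: P(10,4) = 10!/6! = 5,040.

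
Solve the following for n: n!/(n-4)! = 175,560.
22

Reasoning: n!/(n-4)! = n×(n-1)×(n-2)×(n-3), a product of 4 consecutive integers ≈ (n−1.5)^4. 175,560^(1/4) + 1.5 ≈ 22.0; check n = 22: 22×21×20×19 = 175,560 ✓. So n = 22.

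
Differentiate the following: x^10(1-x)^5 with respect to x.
10x^9(1-x)^5 - 5x^10(1-x)^4

Working:
Product rule: 10x^{9}(1-x)^{5} + x^10·(-5)(1-x)^{4}.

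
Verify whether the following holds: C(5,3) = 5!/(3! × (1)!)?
False

Working:
The correct denominator is 3!×2!, giving C(5,3) = 10; the stated RHS is 5!/(3!×1!) = 20 ≠ 10, so the statement does not hold.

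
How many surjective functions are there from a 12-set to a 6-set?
Onto functions = 6! × S(12,6)
First compute S(12,6) via recurrence:
Using the Stirling recurrence: S(n,k) = k·S(n-1,k) + S(n-1,k-1)
S(12,6) = 6·S(11,6) + S(11,5)
         = 6·179487 + 246730
         = 1076922 + 246730
         = 1,323,652
Then: 720 × 1323652 = 953,029,440
Final answer: 953,029,440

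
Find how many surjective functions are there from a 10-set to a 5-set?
5,103,000
Onto functions = 5! × S(10,5)
First compute S(10,5) via recurrence:
Using the Stirling recurrence: S(n,k) = k·S(n-1,k) + S(n-1,k-1)
S(10,5) = 5·S(9,5) + S(9,4)
         = 5·6951 + 7770
         = 34755 + 7770
         = 42,525
Then: 120 × 42525 = 5,103,000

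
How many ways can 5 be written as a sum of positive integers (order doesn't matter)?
Pentagonal recurrence p(n) = p(n−1) + p(n−2) − p(n−5) − p(n−7) + …: p(5) = p(4) + p(3) − p(0) = 5 + 3 − 1 = 7.

Answer: 7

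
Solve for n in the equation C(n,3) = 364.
C(n,3) = n(n−1)(n−2)/3! is increasing in n, and n(n−1)(n−2) = 3!·364 = 2,184 ≈ (n−1)^3 gives n ≈ 14.0. Check: C(12,3) = 220, C(13,3) = 286, C(14,3) = 364 ✓. So n = 14.
Final answer: 14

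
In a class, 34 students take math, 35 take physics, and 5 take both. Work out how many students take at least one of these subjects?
64

|A∪B| = |A|+|B|-|A∩B| = 34+35-5 = 64.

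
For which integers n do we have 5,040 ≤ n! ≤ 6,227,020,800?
7, 8, 9, 10, 11, 12, 13

Reasoning: n! is strictly increasing; 7! = 5,040 and 13! = 6,227,020,800, so valid n = 7, 8, 9, 10, 11, 12, 13.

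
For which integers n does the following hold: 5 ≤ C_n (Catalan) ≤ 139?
C_2=2; C_3=5; C_4=14; C_5=42; C_6=132; C_7=429. So valid n = 3, 4, 5, 6.

Answer: 3, 4, 5, 6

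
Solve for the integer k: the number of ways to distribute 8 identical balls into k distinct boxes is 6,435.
8
Stars and bars: the count is C(8+k−1, k−1), increasing in k. k=6: C(13,5) = 1,287, k=7: C(14,6) = 3,003, k=8: C(15,7) = 6,435 ✓. So k = 8.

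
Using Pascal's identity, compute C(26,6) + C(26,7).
888,030

Working:
C(26,6) + C(26,7) = C(27,7) = 888,030.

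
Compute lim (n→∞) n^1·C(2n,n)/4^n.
∞

Solution: C(2n,n) ~ 4^n/√(πn), so n^1·C(2n,n)/4^n ~ n^(1 − 1/2)/√π → ∞.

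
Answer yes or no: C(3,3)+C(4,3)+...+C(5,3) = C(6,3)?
No

Explanation: Hockey stick identity gives Σ = C(6,4) = 15; RHS C(6,3) = 20.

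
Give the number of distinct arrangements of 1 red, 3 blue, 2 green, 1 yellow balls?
420
Multinomial: 7!/(1! × 3! × 2! × 1!) = 420.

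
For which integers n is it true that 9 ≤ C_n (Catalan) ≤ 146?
4, 5, 6

Solution: C_3=5; C_4=14; C_5=42; C_6=132; C_7=429. So valid n = 4, 5, 6.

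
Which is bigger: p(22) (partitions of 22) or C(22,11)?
Pentagonal recurrence p(n) = p(n−1) + p(n−2) − p(n−5) − p(n−7) + …: p(22) = p(21) + p(20) − p(17) − p(15) + p(10) + p(7) − p(0) = 792 + 627 − 297 − 176 + 42 + 15 − 1 = 1,002; C(22,11) = 705,432.

Answer: C(22,11)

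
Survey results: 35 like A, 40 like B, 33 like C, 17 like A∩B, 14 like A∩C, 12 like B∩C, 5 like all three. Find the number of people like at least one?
70

Reasoning: |A∪B∪C| = 35+40+33-17-14-12+5 = 70.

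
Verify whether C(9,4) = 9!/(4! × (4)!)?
False
The correct denominator is 4!×5!, giving C(9,4) = 126; the stated RHS is 9!/(4!×4!) = 630 ≠ 126, so the statement does not hold.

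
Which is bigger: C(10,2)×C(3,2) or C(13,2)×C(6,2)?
C(10,2)×C(3,2)=135, C(13,2)×C(6,2)=1,170.

Answer: C(13,2)×C(6,2)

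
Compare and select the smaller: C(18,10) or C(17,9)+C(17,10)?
Equal

By Pascal's identity: C(18,10) = C(17,9)+C(17,10) = 43,758. Equal.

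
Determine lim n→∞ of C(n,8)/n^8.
1/40320

C(n,8) ≈ n^8/8! for large n. Limit = 1/8! = 1/40320.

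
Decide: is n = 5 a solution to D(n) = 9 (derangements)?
No

Solution: D(5) = (5-1)·[D(4) + D(3)] = 4·[9 + 2] = 44, which does not equal 9.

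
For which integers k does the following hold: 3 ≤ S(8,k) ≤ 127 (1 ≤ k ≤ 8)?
S(8,1)=1; S(8,2)=127; S(8,3)=966; S(8,4)=1,701; S(8,5)=1,050; S(8,6)=266; S(8,7)=28; S(8,8)=1. So valid k = 2, 7.

Answer: 2, 7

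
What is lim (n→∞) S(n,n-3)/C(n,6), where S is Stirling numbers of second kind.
15

Solution: The leading term of S(n,n-3) as a polynomial in n is (5)!!·C(n,6), so the ratio → (5)!! = 15.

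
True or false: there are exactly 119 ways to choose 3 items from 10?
C(10,3) = 120 ≠ 119.
Final answer: False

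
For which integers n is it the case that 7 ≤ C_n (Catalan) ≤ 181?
4, 5, 6
C_3=5; C_4=14; C_5=42; C_6=132; C_7=429. So valid n = 4, 5, 6.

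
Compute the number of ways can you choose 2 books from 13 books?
C(13,2) = 13! / (2! × (13-2)!)
         = 13! / (2! × 11!)
         = 78

Answer: 78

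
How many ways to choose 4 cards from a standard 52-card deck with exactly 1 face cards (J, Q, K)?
118,560
12 face cards and 40 non-face cards: C(12,1) × C(40,3) = 12 × 9,880 = 118,560.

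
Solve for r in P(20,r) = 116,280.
P(20,r) = 20·19·…·(20−r+1), a product of r factors. Multiplying down from 20: 20 = 20; 20·19 = 380; 20·19·18 = 6,840; 20·19·18·17 = 116,280 ✓ (4 factors). So r = 4.
Final answer: 4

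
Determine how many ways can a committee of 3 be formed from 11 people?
165

C(11,3) = 11! / (3! × (11-3)!)
         = 11! / (3! × 8!)
         = 165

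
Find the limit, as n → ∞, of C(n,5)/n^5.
C(n,5) ≈ n^5/5! for large n. Limit = 1/5! = 1/120.
Final answer: 1/120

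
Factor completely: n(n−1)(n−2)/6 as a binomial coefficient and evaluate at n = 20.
n(n−1)(n−2)/6 = n!/(3!(n−3)!) = C(n,3). At n = 20: C(20,3) = 1,140.

Answer: C(n,3); C(20,3) = 1,140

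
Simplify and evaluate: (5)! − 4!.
96

Working:
(5)! − 4! = (5)·4! − 4! = (5−1)·4! = 4·4! = 96.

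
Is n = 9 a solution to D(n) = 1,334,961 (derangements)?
No

Solution: D(9) = (9-1)·[D(8) + D(7)] = 8·[14,833 + 1,854] = 133,496, which does not equal 1,334,961.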